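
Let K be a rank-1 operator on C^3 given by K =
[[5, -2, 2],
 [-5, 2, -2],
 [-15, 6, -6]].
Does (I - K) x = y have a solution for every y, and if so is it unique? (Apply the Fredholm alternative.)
(I - K) is singular (det(I - K) = 0, i.e. 1 ∈ sigma(K)). (I - K) x = y is solvable iff y ⊥ ker((I - K)^*) = span{(5, -2, 2)}, i.e. iff 5y_1 - 2y_2 + 2y_3 = 0. When solvable, the solutions are x = y + c·(1, -1, -3), c arbitrary (ker(I - K) = span{(1, -1, -3)}, dimension 1).

K has rank 1, so it is an outer product K = u v^T: every row of K is a multiple of one row vector. Reading off the entries, u = (1, -1, -3) and v = (5, -2, 2) (row i of K equals u_i·v^T). A rank-one matrix u v^T satisfies K u = u (v·u) and kills the (2)-dimensional subspace v^⊥, so its characteristic polynomial is lambda^2 (lambda - v·u) with v·u = tr K = 1. Hence the eigenvalues of I - K are 1 (multiplicity 2) and 1 - (1) = 0, so det(I - K) = 0. (Direct check: I - K =
[[-4, 2, -2],
 [5, -1, 2],
 [15, -6, 7]]
has determinant 0.) So 1 is an eigenvalue of K and (I - K) is not invertible. The finite-dimensional Fredholm alternative says: either (I - K) is invertible, or ker(I - K) ≠ {0} and then range(I - K) = ker((I - K)^*)^⊥, with dim ker(I - K) = dim ker((I - K)^*). We are in the second case, so we need both kernels. Kernel of I - K: (I - K) u = u - u (v·u) = u - u = 0, so ker(I - K) = span{u} = span{(1, -1, -3)} (it is exactly 1-dimensional because rank(I - K) = 2). Kernel of the adjoint: K is real, so (I - K)^* = I - K^T = I - v u^T, and (I - v u^T) v = v - v (u·v) = 0; hence ker((I - K)^*) = span{v} = span{(5, -2, 2)}. Therefore (I - K) x = y is solvable iff <y, v> = 0, i.e. iff 5y_1 - 2y_2 + 2y_3 = 0. When this holds, K y = u (v·y) = 0, so (I - K) y = y and x = y is a particular solution; the full solution set is the line x = y + c·u = y + c·(1, -1, -3), c ∈ C.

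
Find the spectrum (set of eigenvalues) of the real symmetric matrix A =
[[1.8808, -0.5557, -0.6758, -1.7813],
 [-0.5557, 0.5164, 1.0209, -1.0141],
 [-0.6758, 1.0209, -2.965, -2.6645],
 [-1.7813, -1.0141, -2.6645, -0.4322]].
sigma(A) ≈ {-5, -1, 2, 3}

A is real symmetric, so its spectrum consists of real eigenvalues. Expanding the characteristic polynomial of the displayed matrix gives
  det(λ I - A) = p(λ) = λ^4 + (1)λ^3 + (-19)λ^2 + (11)λ + (29.9984).
Solving p(λ) = 0 yields eigenvalues ≈ -5, -1, 2, 3. (A is shown rounded to 4 decimals, so these recover the underlying integer eigenvalues to within that precision.)
Verification: the trace of A = -1 equals the sum of eigenvalues -1, and det(A) ≈ 29.9984 matches the eigenvalue product 30.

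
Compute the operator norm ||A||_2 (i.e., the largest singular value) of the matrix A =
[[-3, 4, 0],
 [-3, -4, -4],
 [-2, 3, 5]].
||A||_2 ≈ 8.4948 (= sqrt(largest eigenvalue of A^T A))

||A||_2 = sigma_max(A) = sqrt(lambda_max(A^T A)). Form the symmetric matrix M = A^T A =
[[22, -6, 2],
 [-6, 41, 31],
 [2, 31, 41]].
Its characteristic polynomial (trace, sum of principal 2x2 minors, determinant of M give the coefficients) is
  p(λ) = det(λ I - M) = λ^3 - 104λ^2 + 2484λ - 13456.
No integer candidate from the rational root theorem (±divisors of 13456) is a root, so the roots are irrational. The cubic discriminant is Δ = 2567464960 > 0, so there are three distinct real roots. p(7) = -821 and p(8) = 272 have opposite signs, so a root lies in (7, 8); Newton's method refines it to λ ≈ 7.7367. p(24) = 80 and p(25) = -731 have opposite signs, so a root lies in (24, 25); Newton's method refines it to λ ≈ 24.1021. p(72) = -496 and p(73) = 2677 have opposite signs, so a root lies in (72, 73); Newton's method refines it to λ ≈ 72.1611. Check (Vieta): the three roots sum to 104, matching tr M = 104.
So the eigenvalues of A^T A are ≈ 7.7367, 24.1021, 72.1611 (all ≥ 0, as they must be for A^T A). The largest is λ_max ≈ 72.1611, hence ||A||_2 = sqrt(λ_max) ≈ 8.4948.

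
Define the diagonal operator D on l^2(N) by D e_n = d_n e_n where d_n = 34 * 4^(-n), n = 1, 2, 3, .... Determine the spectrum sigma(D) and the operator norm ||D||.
sigma(D) = {34 * 4^(-n) : n ≥ 1} ∪ {0}; ||D|| = 17/2

A bounded diagonal operator on l^2 with diagonal entries d_n has spectrum equal to the closure of {d_n : n ≥ 1}: every d_n is an eigenvalue (with eigenvector e_n), so {d_n} ⊂ sigma(D); the spectrum is closed, so its closure is too; and for lambda not in the closure, (D - lambda I) has bounded inverse (the diagonal entries 1/(d_n - lambda) are bounded). For our sequence d_n = 34 * 4^(-n), n = 1, 2, 3, ...:
  - {d_n} = {34 * 4^(-n) : n ≥ 1}; the only limit point is 0
  - closure = {34 * 4^(-n) : n ≥ 1} ∪ {0}
For the norm: a diagonal operator has ||D|| = sup_n |d_n|. Here d_n = 34 * 4^(-n) is positive and decreasing, so sup_n |d_n| = d_1 = 34/4 = 17/2. So ||D|| = 17/2.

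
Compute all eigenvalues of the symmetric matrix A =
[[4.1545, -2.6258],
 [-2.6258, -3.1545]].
sigma(A) ≈ {-4, 5}

A is real symmetric, so its spectrum consists of real eigenvalues. Expanding the characteristic polynomial of the displayed matrix gives
  det(λ I - A) = p(λ) = λ^2 + (-1)λ + (-20).
Solving p(λ) = 0 yields eigenvalues ≈ -4, 5. (A is shown rounded to 4 decimals, so these recover the underlying integer eigenvalues to within that precision.)
Verification: the trace of A = 1 equals the sum of eigenvalues 1, and det(A) ≈ -20.0002 matches the eigenvalue product -20.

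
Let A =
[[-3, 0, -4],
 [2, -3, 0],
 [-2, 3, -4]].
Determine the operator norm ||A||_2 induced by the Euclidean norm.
||A||_2 ≈ 7.3286 (= sqrt(largest eigenvalue of A^T A))

||A||_2 = sigma_max(A) = sqrt(lambda_max(A^T A)). Form the symmetric matrix M = A^T A =
[[17, -12, 20],
 [-12, 18, -12],
 [20, -12, 32]].
Its characteristic polynomial (trace, sum of principal 2x2 minors, determinant of M give the coefficients) is
  p(λ) = det(λ I - M) = λ^3 - 67λ^2 + 738λ - 1296.
No integer candidate from the rational root theorem (±divisors of 1296) is a root, so the roots are irrational. The cubic discriminant is Δ = 386089092 > 0, so there are three distinct real roots. p(2) = -80 and p(3) = 342 have opposite signs, so a root lies in (2, 3); Newton's method refines it to λ ≈ 2.1696. p(11) = 46 and p(12) = -360 have opposite signs, so a root lies in (11, 12); Newton's method refines it to λ ≈ 11.122. p(53) = -1508 and p(54) = 648 have opposite signs, so a root lies in (53, 54); Newton's method refines it to λ ≈ 53.7084. Check (Vieta): the three roots sum to 67, matching tr M = 67.
So the eigenvalues of A^T A are ≈ 2.1696, 11.122, 53.7084 (all ≥ 0, as they must be for A^T A). The largest is λ_max ≈ 53.7084, hence ||A||_2 = sqrt(λ_max) ≈ 7.3286.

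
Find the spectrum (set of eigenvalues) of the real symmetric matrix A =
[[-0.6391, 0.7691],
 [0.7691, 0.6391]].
sigma(A) ≈ {-1, 1}

A is real symmetric, so its spectrum consists of real eigenvalues. Expanding the characteristic polynomial of the displayed matrix gives
  det(λ I - A) = p(λ) = λ^2 + (0)λ + (-1).
Solving p(λ) = 0 yields eigenvalues ≈ -1, 1. (A is shown rounded to 4 decimals, so these recover the underlying integer eigenvalues to within that precision.)
Verification: the trace of A = 0 equals the sum of eigenvalues 0, and det(A) ≈ -1.0000 matches the eigenvalue product -1.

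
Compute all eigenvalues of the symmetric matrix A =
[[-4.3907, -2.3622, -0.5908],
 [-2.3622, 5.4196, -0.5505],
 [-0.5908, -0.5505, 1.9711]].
sigma(A) ≈ {-5, 2, 6}

A is real symmetric, so its spectrum consists of real eigenvalues. Expanding the characteristic polynomial of the displayed matrix gives
  det(λ I - A) = p(λ) = λ^3 + (-3)λ^2 + (-28)λ + (60).
Solving p(λ) = 0 yields eigenvalues ≈ -5, 2, 6. (A is shown rounded to 4 decimals, so these recover the underlying integer eigenvalues to within that precision.)
Verification: the trace of A = 3 equals the sum of eigenvalues 3, and det(A) ≈ -60.0003 matches the eigenvalue product -60.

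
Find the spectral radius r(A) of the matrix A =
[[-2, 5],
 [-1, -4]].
r(A) = sqrt(13) ≈ 3.6056

The eigenvalues of A are the roots of its characteristic polynomial. With M = A (coefficients from the trace and determinant):
  p(λ) = det(λ I - M) = λ^2 + 6λ + 13.
For λ^2 + 6λ + 13 the discriminant is -16. It is negative, so the roots are the complex-conjugate pair λ = -3 ± (sqrt(16)/2) i ≈ -3 ± 2i. For a conjugate pair the product of the roots equals the constant term, so |λ|^2 = 13 and |λ| = sqrt(13) ≈ 3.6056.
Thus the eigenvalues (to 4 decimals) are -3 ± 2i (modulus 3.6056). The spectral radius is the largest modulus: r(A) = sqrt(13) ≈ 3.6056. (Cross-check: r(A) ≤ ||A||_2 ≈ 6.4787; equality holds whenever A is normal, though it can also hold for some non-normal A.)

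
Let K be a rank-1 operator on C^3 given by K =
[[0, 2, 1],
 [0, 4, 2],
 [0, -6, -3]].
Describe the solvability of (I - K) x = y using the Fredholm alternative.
(I - K) is singular (det(I - K) = 0, i.e. 1 ∈ sigma(K)). (I - K) x = y is solvable iff y ⊥ ker((I - K)^*) = span{(0, 2, 1)}, i.e. iff 2y_2 + y_3 = 0. When solvable, the solutions are x = y + c·(1, 2, -3), c arbitrary (ker(I - K) = span{(1, 2, -3)}, dimension 1).

K has rank 1, so it is an outer product K = u v^T: every row of K is a multiple of one row vector. Reading off the entries, u = (1, 2, -3) and v = (0, 2, 1) (row i of K equals u_i·v^T). A rank-one matrix u v^T satisfies K u = u (v·u) and kills the (2)-dimensional subspace v^⊥, so its characteristic polynomial is lambda^2 (lambda - v·u) with v·u = tr K = 1. Hence the eigenvalues of I - K are 1 (multiplicity 2) and 1 - (1) = 0, so det(I - K) = 0. (Direct check: I - K =
[[1, -2, -1],
 [0, -3, -2],
 [0, 6, 4]]
has determinant 0.) So 1 is an eigenvalue of K and (I - K) is not invertible. The finite-dimensional Fredholm alternative says: either (I - K) is invertible, or ker(I - K) ≠ {0} and then range(I - K) = ker((I - K)^*)^⊥, with dim ker(I - K) = dim ker((I - K)^*). We are in the second case, so we need both kernels. Kernel of I - K: (I - K) u = u - u (v·u) = u - u = 0, so ker(I - K) = span{u} = span{(1, 2, -3)} (it is exactly 1-dimensional because rank(I - K) = 2). Kernel of the adjoint: K is real, so (I - K)^* = I - K^T = I - v u^T, and (I - v u^T) v = v - v (u·v) = 0; hence ker((I - K)^*) = span{v} = span{(0, 2, 1)}. Therefore (I - K) x = y is solvable iff <y, v> = 0, i.e. iff 2y_2 + y_3 = 0. When this holds, K y = u (v·y) = 0, so (I - K) y = y and x = y is a particular solution; the full solution set is the line x = y + c·u = y + c·(1, 2, -3), c ∈ C.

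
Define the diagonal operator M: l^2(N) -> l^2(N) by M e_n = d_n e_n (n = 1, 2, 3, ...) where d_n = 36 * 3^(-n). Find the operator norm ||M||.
||M|| = 12 (attained at n = 1)

For M diagonal, ||M|| = sup_n |d_n|. The sequence d_n = 36 * 3^(-n) is positive and strictly decreasing (ratio 3^(-1) < 1), so the supremum is d_1 = 36/3 = 12. Hence ||M|| = 12.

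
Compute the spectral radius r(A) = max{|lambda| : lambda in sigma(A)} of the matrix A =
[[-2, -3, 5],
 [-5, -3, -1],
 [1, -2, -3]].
r(A) ≈ 5.7065

The eigenvalues of A are the roots of its characteristic polynomial. With M = A (coefficients from the trace, the sum of principal 2x2 minors, and det A):
  p(λ) = det(λ I - M) = λ^3 + 8λ^2 - λ - 99.
No integer candidate from the rational root theorem (±divisors of 99) is a root, so the roots are irrational. The cubic discriminant is Δ = -47551 < 0, so there is one real root and a complex-conjugate pair. p(3) = -3 and p(4) = 89 have opposite signs, so a root lies in (3, 4); Newton's method refines it to λ ≈ 3.0402. Dividing out (λ - (3.0402)) leaves approximately λ^2 + 11.0402λ + 32.564. For λ^2 + 11.0402λ + 32.564 the discriminant is -8.3706. It is negative, so the remaining roots are the complex-conjugate pair λ ≈ -5.5201 ± 1.4466i. Their product equals the constant term, so |λ|^2 ≈ 32.564 and |λ| ≈ 5.7065.
Thus the eigenvalues (to 4 decimals) are 3.0402 (modulus 3.0402); -5.5201 ± 1.4466i (modulus 5.7065). The spectral radius is the largest modulus: r(A) ≈ 5.7065. (Cross-check: r(A) ≤ ||A||_2 ≈ 7.1748; equality holds whenever A is normal, though it can also hold for some non-normal A.)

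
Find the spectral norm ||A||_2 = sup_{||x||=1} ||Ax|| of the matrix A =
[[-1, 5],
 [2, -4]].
||A||_2 = sqrt((46 + sqrt(1972))/2) ≈ 6.7234 (= sqrt(largest eigenvalue of A^T A))

||A||_2 = sigma_max(A) = sqrt(lambda_max(A^T A)). Form the symmetric matrix M = A^T A =
[[5, -13],
 [-13, 41]].
Its characteristic polynomial (trace, determinant of M give the coefficients) is
  p(λ) = det(λ I - M) = λ^2 - 46λ + 36.
For λ^2 - 46λ + 36 the discriminant is 1972. It is nonnegative but not a perfect square, so the roots are real and irrational: λ = (46 ± sqrt(1972))/2 ≈ 45.2036, 0.7964.
So the eigenvalues of A^T A are ≈ 0.7964, 45.2036 (all ≥ 0, as they must be for A^T A). The largest is λ_max = (46 + sqrt(1972))/2 ≈ 45.2036, hence ||A||_2 = sqrt(λ_max) = sqrt((46 + sqrt(1972))/2) ≈ 6.7234.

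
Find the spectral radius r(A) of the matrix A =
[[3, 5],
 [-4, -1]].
r(A) = sqrt(17) ≈ 4.1231

The eigenvalues of A are the roots of its characteristic polynomial. With M = A (coefficients from the trace and determinant):
  p(λ) = det(λ I - M) = λ^2 - 2λ + 17.
For λ^2 - 2λ + 17 the discriminant is -64. It is negative, so the roots are the complex-conjugate pair λ = 1 ± (sqrt(64)/2) i ≈ 1 ± 4i. For a conjugate pair the product of the roots equals the constant term, so |λ|^2 = 17 and |λ| = sqrt(17) ≈ 4.1231.
Thus the eigenvalues (to 4 decimals) are 1 ± 4i (modulus 4.1231). The spectral radius is the largest modulus: r(A) = sqrt(17) ≈ 4.1231. (Cross-check: r(A) ≤ ||A||_2 ≈ 6.6713; equality holds whenever A is normal, though it can also hold for some non-normal A.)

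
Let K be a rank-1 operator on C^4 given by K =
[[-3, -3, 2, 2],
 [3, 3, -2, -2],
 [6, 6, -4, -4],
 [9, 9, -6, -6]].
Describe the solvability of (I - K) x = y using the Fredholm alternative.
(I - K) is invertible (det(I - K) = 11 ≠ 0), so for every y in C^4 the equation (I - K) x = y has a unique solution.

K has rank 1, so it is an outer product K = u v^T: every row of K is a multiple of one row vector. Reading off the entries, u = (-1, 1, 2, 3) and v = (3, 3, -2, -2) (row i of K equals u_i·v^T). A rank-one matrix u v^T satisfies K u = u (v·u) and kills the (3)-dimensional subspace v^⊥, so its characteristic polynomial is lambda^3 (lambda - v·u) with v·u = tr K = -10. Hence the eigenvalues of I - K are 1 (multiplicity 3) and 1 - (-10) = 11, so det(I - K) = 11. (Direct check: I - K =
[[4, 3, -2, -2],
 [-3, -2, 2, 2],
 [-6, -6, 5, 4],
 [-9, -9, 6, 7]]
has determinant 11.) The finite-dimensional Fredholm alternative says: either (I - K) is invertible, or ker(I - K) ≠ {0} and then range(I - K) = ker((I - K)^*)^⊥, with dim ker(I - K) = dim ker((I - K)^*). Since det(I - K) ≠ 0, 1 is not an eigenvalue of K and ker(I - K) = {0}, so we are in the first case: for every y there is a unique x = (I - K)^(-1) y. Explicitly, by the Sherman–Morrison formula, (I - u v^T)^(-1) = I + u v^T/(1 - v·u), i.e. (I - K)^(-1) = I + K/(11).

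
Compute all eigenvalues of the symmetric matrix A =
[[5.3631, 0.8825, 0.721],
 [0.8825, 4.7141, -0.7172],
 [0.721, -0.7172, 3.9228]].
sigma(A) ≈ {3, 5, 6}

A is real symmetric, so its spectrum consists of real eigenvalues. Expanding the characteristic polynomial of the displayed matrix gives
  det(λ I - A) = p(λ) = λ^3 + (-14)λ^2 + (63)λ + (-90).
Solving p(λ) = 0 yields eigenvalues ≈ 3, 5, 6. (A is shown rounded to 4 decimals, so these recover the underlying integer eigenvalues to within that precision.)
Verification: the trace of A = 14 equals the sum of eigenvalues 14, and det(A) ≈ 90.0000 matches the eigenvalue product 90.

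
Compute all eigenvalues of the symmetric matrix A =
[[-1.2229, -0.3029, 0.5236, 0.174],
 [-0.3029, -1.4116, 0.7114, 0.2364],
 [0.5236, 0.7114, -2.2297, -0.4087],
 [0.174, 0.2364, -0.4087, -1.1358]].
sigma(A) ≈ {-3, -1} (-1 with multiplicity 3)

A is real symmetric, so its spectrum consists of real eigenvalues. Expanding the characteristic polynomial of the displayed matrix gives
  det(λ I - A) = p(λ) = λ^4 + (6)λ^3 + (12)λ^2 + (10)λ + (3).
Solving p(λ) = 0 yields eigenvalues ≈ -3, -1, -1, -1. (A is shown rounded to 4 decimals, so these recover the underlying integer eigenvalues to within that precision.)
Verification: the trace of A = -6 equals the sum of eigenvalues -6, and det(A) ≈ 3.0000 matches the eigenvalue product 3.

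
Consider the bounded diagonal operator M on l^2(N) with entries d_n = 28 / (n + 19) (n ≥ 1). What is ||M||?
||M|| = 7/5 (attained at n = 1)

For M diagonal, ||M|| = sup_n |d_n| = sup_n 28/(n + 19). This is positive and strictly decreasing in n, so the supremum is attained at n = 1: d_1 = 28/(1 + 19) = 7/5. Hence ||M|| = 7/5.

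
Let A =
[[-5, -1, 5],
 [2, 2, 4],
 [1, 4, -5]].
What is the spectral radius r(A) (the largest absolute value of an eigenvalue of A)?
r(A) ≈ 7.0463

The eigenvalues of A are the roots of its characteristic polynomial. With M = A (coefficients from the trace, the sum of principal 2x2 minors, and det A):
  p(λ) = det(λ I - M) = λ^3 + 8λ^2 - 14λ - 146.
No integer candidate from the rational root theorem (±divisors of 146) is a root, so the roots are irrational. The cubic discriminant is Δ = 41332 > 0, so there are three distinct real roots. p(-8) = -34 and p(-7) = 1 have opposite signs, so a root lies in (-8, -7); Newton's method refines it to λ ≈ -7.0463. p(-6) = 10 and p(-5) = -1 have opposite signs, so a root lies in (-6, -5); Newton's method refines it to λ ≈ -5.0537. p(4) = -10 and p(5) = 109 have opposite signs, so a root lies in (4, 5); Newton's method refines it to λ ≈ 4.1. Check (Vieta): the three roots sum to -8, matching tr M = -8.
Thus the eigenvalues (to 4 decimals) are -7.0463 (modulus 7.0463); -5.0537 (modulus 5.0537); 4.1 (modulus 4.1). The spectral radius is the largest modulus: r(A) ≈ 7.0463. (Cross-check: r(A) ≤ ||A||_2 ≈ 9.1363; equality holds whenever A is normal, though it can also hold for some non-normal A.)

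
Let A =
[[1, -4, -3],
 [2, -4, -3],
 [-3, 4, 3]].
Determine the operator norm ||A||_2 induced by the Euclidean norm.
||A||_2 = sqrt((89 + sqrt(7321))/2) ≈ 9.3425 (= sqrt(largest eigenvalue of A^T A))

||A||_2 = sigma_max(A) = sqrt(lambda_max(A^T A)). Form the symmetric matrix M = A^T A =
[[14, -24, -18],
 [-24, 48, 36],
 [-18, 36, 27]].
Its characteristic polynomial (trace, sum of principal 2x2 minors, determinant of M give the coefficients) is
  p(λ) = det(λ I - M) = λ^3 - 89λ^2 + 150λ.
The constant term is 0, so λ = 0 is a root. Dividing out λ leaves p(λ) = λ(λ^2 - 89λ + 150). For λ^2 - 89λ + 150 the discriminant is 7321. It is nonnegative but not a perfect square, so the roots are real and irrational: λ = (89 ± sqrt(7321))/2 ≈ 87.2814, 1.7186.
So the eigenvalues of A^T A are ≈ 0, 1.7186, 87.2814 (all ≥ 0, as they must be for A^T A). The largest is λ_max = (89 + sqrt(7321))/2 ≈ 87.2814, hence ||A||_2 = sqrt(λ_max) = sqrt((89 + sqrt(7321))/2) ≈ 9.3425.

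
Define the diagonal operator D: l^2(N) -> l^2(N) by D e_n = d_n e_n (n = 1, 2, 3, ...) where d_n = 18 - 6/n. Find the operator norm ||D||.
||D|| = 18

For a diagonal operator on l^2 with entries d_n, ||D|| = sup_n |d_n|. Here d_1 = 12, d_2 = 15, ..., and d_n = 18 - 6/n increases monotonically toward 18. All terms lie in [12, 18), so |d_n| = d_n and the supremum is the limit 18, which is not attained by any individual d_n. Hence ||D|| = 18.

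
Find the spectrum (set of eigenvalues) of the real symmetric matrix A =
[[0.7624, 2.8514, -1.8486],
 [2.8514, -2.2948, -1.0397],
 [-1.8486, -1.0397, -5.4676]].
sigma(A) ≈ {-6, -4, 3}

A is real symmetric, so its spectrum consists of real eigenvalues. Expanding the characteristic polynomial of the displayed matrix gives
  det(λ I - A) = p(λ) = λ^3 + (7)λ^2 + (-6)λ + (-71.9987).
Solving p(λ) = 0 yields eigenvalues ≈ -6, -4, 3. (A is shown rounded to 4 decimals, so these recover the underlying integer eigenvalues to within that precision.)
Verification: the trace of A = -7 equals the sum of eigenvalues -7, and det(A) ≈ 71.9987 matches the eigenvalue product 72.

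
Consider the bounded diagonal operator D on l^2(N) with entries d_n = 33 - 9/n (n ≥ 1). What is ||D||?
||D|| = 33

For a diagonal operator on l^2 with entries d_n, ||D|| = sup_n |d_n|. Here d_1 = 24, d_2 = 57/2, ..., and d_n = 33 - 9/n increases monotonically toward 33. All terms lie in [24, 33), so |d_n| = d_n and the supremum is the limit 33, which is not attained by any individual d_n. Hence ||D|| = 33.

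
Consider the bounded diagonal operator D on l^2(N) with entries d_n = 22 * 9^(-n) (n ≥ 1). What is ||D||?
||D|| = 22/9 (attained at n = 1)

For D diagonal, ||D|| = sup_n |d_n|. The sequence d_n = 22 * 9^(-n) is positive and strictly decreasing (ratio 9^(-1) < 1), so the supremum is d_1 = 22/9. Hence ||D|| = 22/9.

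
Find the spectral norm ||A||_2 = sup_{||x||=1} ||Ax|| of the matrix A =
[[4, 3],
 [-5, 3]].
||A||_2 = sqrt((59 + sqrt(565))/2) ≈ 6.4331 (= sqrt(largest eigenvalue of A^T A))

||A||_2 = sigma_max(A) = sqrt(lambda_max(A^T A)). Form the symmetric matrix M = A^T A =
[[41, -3],
 [-3, 18]].
Its characteristic polynomial (trace, determinant of M give the coefficients) is
  p(λ) = det(λ I - M) = λ^2 - 59λ + 729.
For λ^2 - 59λ + 729 the discriminant is 565. It is nonnegative but not a perfect square, so the roots are real and irrational: λ = (59 ± sqrt(565))/2 ≈ 41.3849, 17.6151.
So the eigenvalues of A^T A are ≈ 17.6151, 41.3849 (all ≥ 0, as they must be for A^T A). The largest is λ_max = (59 + sqrt(565))/2 ≈ 41.3849, hence ||A||_2 = sqrt(λ_max) = sqrt((59 + sqrt(565))/2) ≈ 6.4331.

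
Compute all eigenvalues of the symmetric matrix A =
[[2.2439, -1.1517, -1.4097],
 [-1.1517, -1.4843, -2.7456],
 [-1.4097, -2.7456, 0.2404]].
sigma(A) ≈ {-4, 2, 3}

A is real symmetric, so its spectrum consists of real eigenvalues. Expanding the characteristic polynomial of the displayed matrix gives
  det(λ I - A) = p(λ) = λ^3 + (-1)λ^2 + (-14)λ + (24).
Solving p(λ) = 0 yields eigenvalues ≈ -4, 2, 3. (A is shown rounded to 4 decimals, so these recover the underlying integer eigenvalues to within that precision.)
Verification: the trace of A = 1 equals the sum of eigenvalues 1, and det(A) ≈ -24.0004 matches the eigenvalue product -24.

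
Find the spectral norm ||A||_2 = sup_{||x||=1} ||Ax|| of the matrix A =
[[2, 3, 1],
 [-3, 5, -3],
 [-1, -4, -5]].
||A||_2 ≈ 7.32 (= sqrt(largest eigenvalue of A^T A))

||A||_2 = sigma_max(A) = sqrt(lambda_max(A^T A)). Form the symmetric matrix M = A^T A =
[[14, -5, 16],
 [-5, 50, 8],
 [16, 8, 35]].
Its characteristic polynomial (trace, sum of principal 2x2 minors, determinant of M give the coefficients) is
  p(λ) = det(λ I - M) = λ^3 - 99λ^2 + 2595λ - 8649.
No integer candidate from the rational root theorem (±divisors of 8649) is a root, so the roots are irrational. The cubic discriminant is Δ = 508279104 > 0, so there are three distinct real roots. p(3) = -1728 and p(4) = 211 have opposite signs, so a root lies in (3, 4); Newton's method refines it to λ ≈ 3.8866. p(41) = 248 and p(42) = -207 have opposite signs, so a root lies in (41, 42); Newton's method refines it to λ ≈ 41.5311. p(53) = -328 and p(54) = 261 have opposite signs, so a root lies in (53, 54); Newton's method refines it to λ ≈ 53.5823. Check (Vieta): the three roots sum to 99, matching tr M = 99.
So the eigenvalues of A^T A are ≈ 3.8866, 41.5311, 53.5823 (all ≥ 0, as they must be for A^T A). The largest is λ_max ≈ 53.5823, hence ||A||_2 = sqrt(λ_max) ≈ 7.32.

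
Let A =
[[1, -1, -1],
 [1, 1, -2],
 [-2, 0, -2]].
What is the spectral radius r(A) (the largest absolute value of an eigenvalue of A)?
r(A) ≈ 2.7608

The eigenvalues of A are the roots of its characteristic polynomial. With M = A (coefficients from the trace, the sum of principal 2x2 minors, and det A):
  p(λ) = det(λ I - M) = λ^3 - 4λ + 10.
No integer candidate from the rational root theorem (±divisors of 10) is a root, so the roots are irrational. The cubic discriminant is Δ = -2444 < 0, so there is one real root and a complex-conjugate pair. p(-3) = -5 and p(-2) = 10 have opposite signs, so a root lies in (-3, -2); Newton's method refines it to λ ≈ -2.7608. Dividing out (λ - (-2.7608)) leaves approximately λ^2 - 2.7608λ + 3.6221. For λ^2 - 2.7608λ + 3.6221 the discriminant is -6.8663. It is negative, so the remaining roots are the complex-conjugate pair λ ≈ 1.3804 ± 1.3102i. Their product equals the constant term, so |λ|^2 ≈ 3.6221 and |λ| ≈ 1.9032.
Thus the eigenvalues (to 4 decimals) are -2.7608 (modulus 2.7608); 1.3804 ± 1.3102i (modulus 1.9032). The spectral radius is the largest modulus: r(A) ≈ 2.7608. (Cross-check: r(A) ≤ ||A||_2 ≈ 3.0703; equality holds whenever A is normal, though it can also hold for some non-normal A.)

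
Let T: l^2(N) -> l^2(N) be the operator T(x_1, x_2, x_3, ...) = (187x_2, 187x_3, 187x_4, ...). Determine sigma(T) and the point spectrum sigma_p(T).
sigma(T) = closed disk {z in C : |z| ≤ 187}; sigma_p(T) = open disk {z in C : |z| < 187}

Note T = 187·V where V is the unit left shift (V x)_k = x_{k+1}; so sigma(T) = 187·sigma(V) and ||T|| = 187||V||. ||T x||^2 = 34969sum_{k≥2} |x_k|^2 ≤ 34969||x||^2, with equality on {x : x_1 = 0}, so ||T|| = 187. For any lambda with |lambda| < 187, set r = lambda/187 (|r| < 1); the vector x = (1, r, r^2, ...) is in l^2 and satisfies T x = 187(r, r^2, ...) = lambda x, so lambda is an eigenvalue. On the boundary |lambda| = 187 the geometric series diverges, so no l^2 eigenvector exists, but these lambda lie in the approximate point spectrum. Hence sigma(T) is the closed disk of radius 187 and sigma_p(T) is the open disk.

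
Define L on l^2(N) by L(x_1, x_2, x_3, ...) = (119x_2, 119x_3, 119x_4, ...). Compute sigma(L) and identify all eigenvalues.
sigma(L) = closed disk {z in C : |z| ≤ 119}; sigma_p(L) = open disk {z in C : |z| < 119}

Note L = 119·V where V is the unit left shift (V x)_k = x_{k+1}; so sigma(L) = 119·sigma(V) and ||L|| = 119||V||. ||L x||^2 = 14161sum_{k≥2} |x_k|^2 ≤ 14161||x||^2, with equality on {x : x_1 = 0}, so ||L|| = 119. For any lambda with |lambda| < 119, set r = lambda/119 (|r| < 1); the vector x = (1, r, r^2, ...) is in l^2 and satisfies L x = 119(r, r^2, ...) = lambda x, so lambda is an eigenvalue. On the boundary |lambda| = 119 the geometric series diverges, so no l^2 eigenvector exists, but these lambda lie in the approximate point spectrum. Hence sigma(L) is the closed disk of radius 119 and sigma_p(L) is the open disk.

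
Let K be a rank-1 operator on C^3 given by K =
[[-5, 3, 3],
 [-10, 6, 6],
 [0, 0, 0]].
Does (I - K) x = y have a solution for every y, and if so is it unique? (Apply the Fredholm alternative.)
(I - K) is singular (det(I - K) = 0, i.e. 1 ∈ sigma(K)). (I - K) x = y is solvable iff y ⊥ ker((I - K)^*) = span{(-5, 3, 3)}, i.e. iff -5y_1 + 3y_2 + 3y_3 = 0. When solvable, the solutions are x = y + c·(1, 2, 0), c arbitrary (ker(I - K) = span{(1, 2, 0)}, dimension 1).

K has rank 1, so it is an outer product K = u v^T: every row of K is a multiple of one row vector. Reading off the entries, u = (1, 2, 0) and v = (-5, 3, 3) (row i of K equals u_i·v^T). A rank-one matrix u v^T satisfies K u = u (v·u) and kills the (2)-dimensional subspace v^⊥, so its characteristic polynomial is lambda^2 (lambda - v·u) with v·u = tr K = 1. Hence the eigenvalues of I - K are 1 (multiplicity 2) and 1 - (1) = 0, so det(I - K) = 0. (Direct check: I - K =
[[6, -3, -3],
 [10, -5, -6],
 [0, 0, 1]]
has determinant 0.) So 1 is an eigenvalue of K and (I - K) is not invertible. The finite-dimensional Fredholm alternative says: either (I - K) is invertible, or ker(I - K) ≠ {0} and then range(I - K) = ker((I - K)^*)^⊥, with dim ker(I - K) = dim ker((I - K)^*). We are in the second case, so we need both kernels. Kernel of I - K: (I - K) u = u - u (v·u) = u - u = 0, so ker(I - K) = span{u} = span{(1, 2, 0)} (it is exactly 1-dimensional because rank(I - K) = 2). Kernel of the adjoint: K is real, so (I - K)^* = I - K^T = I - v u^T, and (I - v u^T) v = v - v (u·v) = 0; hence ker((I - K)^*) = span{v} = span{(-5, 3, 3)}. Therefore (I - K) x = y is solvable iff <y, v> = 0, i.e. iff -5y_1 + 3y_2 + 3y_3 = 0. When this holds, K y = u (v·y) = 0, so (I - K) y = y and x = y is a particular solution; the full solution set is the line x = y + c·u = y + c·(1, 2, 0), c ∈ C.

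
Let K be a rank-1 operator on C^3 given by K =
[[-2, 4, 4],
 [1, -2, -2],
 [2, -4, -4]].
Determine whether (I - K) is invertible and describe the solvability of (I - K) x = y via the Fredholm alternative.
(I - K) is invertible (det(I - K) = 9 ≠ 0), so for every y in C^3 the equation (I - K) x = y has a unique solution.

K has rank 1, so it is an outer product K = u v^T: every row of K is a multiple of one row vector. Reading off the entries, u = (-2, 1, 2) and v = (1, -2, -2) (row i of K equals u_i·v^T). A rank-one matrix u v^T satisfies K u = u (v·u) and kills the (2)-dimensional subspace v^⊥, so its characteristic polynomial is lambda^2 (lambda - v·u) with v·u = tr K = -8. Hence the eigenvalues of I - K are 1 (multiplicity 2) and 1 - (-8) = 9, so det(I - K) = 9. (Direct check: I - K =
[[3, -4, -4],
 [-1, 3, 2],
 [-2, 4, 5]]
has determinant 9.) The finite-dimensional Fredholm alternative says: either (I - K) is invertible, or ker(I - K) ≠ {0} and then range(I - K) = ker((I - K)^*)^⊥, with dim ker(I - K) = dim ker((I - K)^*). Since det(I - K) ≠ 0, 1 is not an eigenvalue of K and ker(I - K) = {0}, so we are in the first case: for every y there is a unique x = (I - K)^(-1) y. Explicitly, by the Sherman–Morrison formula, (I - u v^T)^(-1) = I + u v^T/(1 - v·u), i.e. (I - K)^(-1) = I + K/(9).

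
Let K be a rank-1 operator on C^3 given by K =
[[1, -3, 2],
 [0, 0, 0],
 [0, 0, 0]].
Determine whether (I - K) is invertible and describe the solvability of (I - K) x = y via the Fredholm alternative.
(I - K) is singular (det(I - K) = 0, i.e. 1 ∈ sigma(K)). (I - K) x = y is solvable iff y ⊥ ker((I - K)^*) = span{(1, -3, 2)}, i.e. iff y_1 - 3y_2 + 2y_3 = 0. When solvable, the solutions are x = y + c·(1, 0, 0), c arbitrary (ker(I - K) = span{(1, 0, 0)}, dimension 1).

K has rank 1, so it is an outer product K = u v^T: every row of K is a multiple of one row vector. Reading off the entries, u = (1, 0, 0) and v = (1, -3, 2) (row i of K equals u_i·v^T). A rank-one matrix u v^T satisfies K u = u (v·u) and kills the (2)-dimensional subspace v^⊥, so its characteristic polynomial is lambda^2 (lambda - v·u) with v·u = tr K = 1. Hence the eigenvalues of I - K are 1 (multiplicity 2) and 1 - (1) = 0, so det(I - K) = 0. (Direct check: I - K =
[[0, 3, -2],
 [0, 1, 0],
 [0, 0, 1]]
has determinant 0.) So 1 is an eigenvalue of K and (I - K) is not invertible. The finite-dimensional Fredholm alternative says: either (I - K) is invertible, or ker(I - K) ≠ {0} and then range(I - K) = ker((I - K)^*)^⊥, with dim ker(I - K) = dim ker((I - K)^*). We are in the second case, so we need both kernels. Kernel of I - K: (I - K) u = u - u (v·u) = u - u = 0, so ker(I - K) = span{u} = span{(1, 0, 0)} (it is exactly 1-dimensional because rank(I - K) = 2). Kernel of the adjoint: K is real, so (I - K)^* = I - K^T = I - v u^T, and (I - v u^T) v = v - v (u·v) = 0; hence ker((I - K)^*) = span{v} = span{(1, -3, 2)}. Therefore (I - K) x = y is solvable iff <y, v> = 0, i.e. iff y_1 - 3y_2 + 2y_3 = 0. When this holds, K y = u (v·y) = 0, so (I - K) y = y and x = y is a particular solution; the full solution set is the line x = y + c·u = y + c·(1, 0, 0), c ∈ C.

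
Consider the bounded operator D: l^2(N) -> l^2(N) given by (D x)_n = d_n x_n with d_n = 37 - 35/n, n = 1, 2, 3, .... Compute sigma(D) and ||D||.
sigma(D) = {37 - 35/n : n ≥ 1} ∪ {37}; ||D|| = 37

A bounded diagonal operator on l^2 with diagonal entries d_n has spectrum equal to the closure of {d_n : n ≥ 1}: every d_n is an eigenvalue (with eigenvector e_n), so {d_n} ⊂ sigma(D); the spectrum is closed, so its closure is too; and for lambda not in the closure, (D - lambda I) has bounded inverse (the diagonal entries 1/(d_n - lambda) are bounded). For our sequence d_n = 37 - 35/n, n = 1, 2, 3, ...:
  - {d_n} = {37 - 35/n : n ≥ 1}; the only limit point is 37
  - closure = {37 - 35/n : n ≥ 1} ∪ {37}
For the norm: a diagonal operator has ||D|| = sup_n |d_n|. Here d_n = 37 - 35/n increases monotonically from d_1 = 2 toward 37, with all terms in [2, 37); so sup_n |d_n| = 37 (the supremum is the limit, not attained). So ||D|| = 37.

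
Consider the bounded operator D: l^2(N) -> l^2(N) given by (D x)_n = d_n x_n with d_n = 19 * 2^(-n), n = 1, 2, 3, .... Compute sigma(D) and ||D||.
sigma(D) = {19 * 2^(-n) : n ≥ 1} ∪ {0}; ||D|| = 19/2

A bounded diagonal operator on l^2 with diagonal entries d_n has spectrum equal to the closure of {d_n : n ≥ 1}: every d_n is an eigenvalue (with eigenvector e_n), so {d_n} ⊂ sigma(D); the spectrum is closed, so its closure is too; and for lambda not in the closure, (D - lambda I) has bounded inverse (the diagonal entries 1/(d_n - lambda) are bounded). For our sequence d_n = 19 * 2^(-n), n = 1, 2, 3, ...:
  - {d_n} = {19 * 2^(-n) : n ≥ 1}; the only limit point is 0
  - closure = {19 * 2^(-n) : n ≥ 1} ∪ {0}
For the norm: a diagonal operator has ||D|| = sup_n |d_n|. Here d_n = 19 * 2^(-n) is positive and decreasing, so sup_n |d_n| = d_1 = 19/2. So ||D|| = 19/2.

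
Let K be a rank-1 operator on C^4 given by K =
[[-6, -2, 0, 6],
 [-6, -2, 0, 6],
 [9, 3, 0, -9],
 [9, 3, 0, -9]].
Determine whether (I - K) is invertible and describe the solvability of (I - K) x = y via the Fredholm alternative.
(I - K) is invertible (det(I - K) = 18 ≠ 0), so for every y in C^4 the equation (I - K) x = y has a unique solution.

K has rank 1, so it is an outer product K = u v^T: every row of K is a multiple of one row vector. Reading off the entries, u = (-2, -2, 3, 3) and v = (3, 1, 0, -3) (row i of K equals u_i·v^T). A rank-one matrix u v^T satisfies K u = u (v·u) and kills the (3)-dimensional subspace v^⊥, so its characteristic polynomial is lambda^3 (lambda - v·u) with v·u = tr K = -17. Hence the eigenvalues of I - K are 1 (multiplicity 3) and 1 - (-17) = 18, so det(I - K) = 18. (Direct check: I - K =
[[7, 2, 0, -6],
 [6, 3, 0, -6],
 [-9, -3, 1, 9],
 [-9, -3, 0, 10]]
has determinant 18.) The finite-dimensional Fredholm alternative says: either (I - K) is invertible, or ker(I - K) ≠ {0} and then range(I - K) = ker((I - K)^*)^⊥, with dim ker(I - K) = dim ker((I - K)^*). Since det(I - K) ≠ 0, 1 is not an eigenvalue of K and ker(I - K) = {0}, so we are in the first case: for every y there is a unique x = (I - K)^(-1) y. Explicitly, by the Sherman–Morrison formula, (I - u v^T)^(-1) = I + u v^T/(1 - v·u), i.e. (I - K)^(-1) = I + K/(18).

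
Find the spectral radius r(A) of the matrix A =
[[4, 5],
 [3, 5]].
r(A) = (9 + sqrt(61))/2 ≈ 8.4051

The eigenvalues of A are the roots of its characteristic polynomial. With M = A (coefficients from the trace and determinant):
  p(λ) = det(λ I - M) = λ^2 - 9λ + 5.
For λ^2 - 9λ + 5 the discriminant is 61. It is nonnegative but not a perfect square, so the roots are real and irrational: λ = (9 ± sqrt(61))/2 ≈ 8.4051, 0.5949.
Thus the eigenvalues (to 4 decimals) are 8.4051 (modulus 8.4051); 0.5949 (modulus 0.5949). The spectral radius is the largest modulus: r(A) = (9 + sqrt(61))/2 ≈ 8.4051. (Cross-check: r(A) ≤ ||A||_2 ≈ 8.6409; equality holds whenever A is normal, though it can also hold for some non-normal A.)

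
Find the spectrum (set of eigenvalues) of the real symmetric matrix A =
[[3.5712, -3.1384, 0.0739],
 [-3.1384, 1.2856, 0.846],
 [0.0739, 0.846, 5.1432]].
sigma(A) ≈ {-1, 5, 6}

A is real symmetric, so its spectrum consists of real eigenvalues. Expanding the characteristic polynomial of the displayed matrix gives
  det(λ I - A) = p(λ) = λ^3 + (-10)λ^2 + (19)λ + (30).
Solving p(λ) = 0 yields eigenvalues ≈ -1, 5, 6. (A is shown rounded to 4 decimals, so these recover the underlying integer eigenvalues to within that precision.)
Verification: the trace of A = 10 equals the sum of eigenvalues 10, and det(A) ≈ -30.0005 matches the eigenvalue product -30.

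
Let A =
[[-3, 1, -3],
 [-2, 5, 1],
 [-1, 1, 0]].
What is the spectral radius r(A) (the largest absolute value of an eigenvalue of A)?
r(A) ≈ 5.0769

The eigenvalues of A are the roots of its characteristic polynomial. With M = A (coefficients from the trace, the sum of principal 2x2 minors, and det A):
  p(λ) = det(λ I - M) = λ^3 - 2λ^2 - 17λ + 7.
No integer candidate from the rational root theorem (±divisors of 7) is a root, so the roots are irrational. The cubic discriminant is Δ = 23993 > 0, so there are three distinct real roots. p(-4) = -21 and p(-3) = 13 have opposite signs, so a root lies in (-4, -3); Newton's method refines it to λ ≈ -3.4738. p(0) = 7 and p(1) = -11 have opposite signs, so a root lies in (0, 1); Newton's method refines it to λ ≈ 0.3969. p(5) = -3 and p(6) = 49 have opposite signs, so a root lies in (5, 6); Newton's method refines it to λ ≈ 5.0769. Check (Vieta): the three roots sum to 2, matching tr M = 2.
Thus the eigenvalues (to 4 decimals) are -3.4738 (modulus 3.4738); 0.3969 (modulus 0.3969); 5.0769 (modulus 5.0769). The spectral radius is the largest modulus: r(A) ≈ 5.0769. (Cross-check: r(A) ≤ ||A||_2 ≈ 6.0093; equality holds whenever A is normal, though it can also hold for some non-normal A.)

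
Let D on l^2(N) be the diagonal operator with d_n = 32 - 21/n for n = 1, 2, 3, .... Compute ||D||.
||D|| = 32

For a diagonal operator on l^2 with entries d_n, ||D|| = sup_n |d_n|. Here d_1 = 11, d_2 = 43/2, ..., and d_n = 32 - 21/n increases monotonically toward 32. All terms lie in [11, 32), so |d_n| = d_n and the supremum is the limit 32, which is not attained by any individual d_n. Hence ||D|| = 32.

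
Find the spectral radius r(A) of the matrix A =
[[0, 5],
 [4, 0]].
r(A) = sqrt(80)/2 ≈ 4.4721

The eigenvalues of A are the roots of its characteristic polynomial. With M = A (coefficients from the trace and determinant):
  p(λ) = det(λ I - M) = λ^2 - 20.
For λ^2 - 20 the discriminant is 80. It is nonnegative but not a perfect square, so the roots are real and irrational: λ = ± sqrt(80)/2 ≈ 4.4721, -4.4721.
Thus the eigenvalues (to 4 decimals) are 4.4721 (modulus 4.4721); -4.4721 (modulus 4.4721). The spectral radius is the largest modulus: r(A) = sqrt(80)/2 ≈ 4.4721. (Cross-check: r(A) ≤ ||A||_2 ≈ 5; equality holds whenever A is normal, though it can also hold for some non-normal A.)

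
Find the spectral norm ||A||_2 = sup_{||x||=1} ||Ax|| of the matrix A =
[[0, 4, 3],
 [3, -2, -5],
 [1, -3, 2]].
||A||_2 ≈ 7.4562 (= sqrt(largest eigenvalue of A^T A))

||A||_2 = sigma_max(A) = sqrt(lambda_max(A^T A)). Form the symmetric matrix M = A^T A =
[[10, -9, -13],
 [-9, 29, 16],
 [-13, 16, 38]].
Its characteristic polynomial (trace, sum of principal 2x2 minors, determinant of M give the coefficients) is
  p(λ) = det(λ I - M) = λ^3 - 77λ^2 + 1266λ - 4225.
No integer candidate from the rational root theorem (±divisors of 4225) is a root, so the roots are irrational. The cubic discriminant is Δ = 602515465 > 0, so there are three distinct real roots. p(4) = -329 and p(5) = 305 have opposite signs, so a root lies in (4, 5); Newton's method refines it to λ ≈ 4.4939. p(16) = 415 and p(17) = -43 have opposite signs, so a root lies in (16, 17); Newton's method refines it to λ ≈ 16.9109. p(55) = -1145 and p(56) = 815 have opposite signs, so a root lies in (55, 56); Newton's method refines it to λ ≈ 55.5952. Check (Vieta): the three roots sum to 77, matching tr M = 77.
So the eigenvalues of A^T A are ≈ 4.4939, 16.9109, 55.5952 (all ≥ 0, as they must be for A^T A). The largest is λ_max ≈ 55.5952, hence ||A||_2 = sqrt(λ_max) ≈ 7.4562.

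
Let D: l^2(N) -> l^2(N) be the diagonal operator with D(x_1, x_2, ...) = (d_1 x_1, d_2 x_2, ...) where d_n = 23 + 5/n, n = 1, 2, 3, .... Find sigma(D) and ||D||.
sigma(D) = {23 + 5/n : n ≥ 1} ∪ {23}; ||D|| = 28

A bounded diagonal operator on l^2 with diagonal entries d_n has spectrum equal to the closure of {d_n : n ≥ 1}: every d_n is an eigenvalue (with eigenvector e_n), so {d_n} ⊂ sigma(D); the spectrum is closed, so its closure is too; and for lambda not in the closure, (D - lambda I) has bounded inverse (the diagonal entries 1/(d_n - lambda) are bounded). For our sequence d_n = 23 + 5/n, n = 1, 2, 3, ...:
  - {d_n} = {23 + 5/n : n ≥ 1}; the only limit point is 23
  - closure = {23 + 5/n : n ≥ 1} ∪ {23}
For the norm: a diagonal operator has ||D|| = sup_n |d_n|. Here d_n = 23 + 5/n is positive and decreasing, so sup_n |d_n| = d_1 = 23 + 5 = 28. So ||D|| = 28.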